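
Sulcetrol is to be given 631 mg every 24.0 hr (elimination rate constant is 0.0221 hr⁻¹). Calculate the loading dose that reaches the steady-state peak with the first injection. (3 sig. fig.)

1530 mg

Accumulation ratio R = 1 / (1 − e^(−kτ)) = 1 / (1 − e^(−0.02210×24.0)) = 1 / (1 − 0.5884) = 2.429
Loading dose = maintenance dose × R = 631 × 2.429 ≈ 1530 mg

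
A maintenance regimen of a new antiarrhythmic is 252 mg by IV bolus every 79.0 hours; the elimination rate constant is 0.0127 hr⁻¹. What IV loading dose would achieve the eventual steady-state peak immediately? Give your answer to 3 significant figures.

Accumulation ratio R = 1 / (1 − e^(−kτ)) = 1 / (1 − e^(−0.01270×79.0)) = 1 / (1 − 0.3667) = 1.579
Loading dose = maintenance dose × R = 252 × 1.579 ≈ 398 mg

398 mg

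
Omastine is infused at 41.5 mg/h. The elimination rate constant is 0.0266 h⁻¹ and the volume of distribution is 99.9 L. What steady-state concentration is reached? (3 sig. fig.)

15.6 µg/mL

CL = k · V = 0.0266 × 99.9 = 2.657 L/h
Css = rate / CL = 41.5 / 2.657 ≈ 15.6 µg/mL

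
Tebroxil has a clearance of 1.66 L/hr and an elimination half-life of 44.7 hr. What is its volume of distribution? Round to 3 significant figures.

107 L

k = ln 2 / t½ = ln 2 / 44.7 = 0.01551 hr⁻¹
V = CL / k = 1.66 / 0.01551 ≈ 107 L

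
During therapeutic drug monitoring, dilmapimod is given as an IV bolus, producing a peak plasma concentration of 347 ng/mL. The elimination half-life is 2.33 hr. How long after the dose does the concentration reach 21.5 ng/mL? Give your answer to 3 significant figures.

9.35 hours

k = ln 2 / 2.33 = 0.2975 hr⁻¹
C(t) = C₀ e^(−kt)  ⇒  t = ln(C₀/C) / k
t = ln(347/21.5) / 0.2975 = 2.781 / 0.2975 ≈ 9.35 hours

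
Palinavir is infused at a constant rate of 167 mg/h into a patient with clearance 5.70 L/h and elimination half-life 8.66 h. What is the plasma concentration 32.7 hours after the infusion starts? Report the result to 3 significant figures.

Css = rate / CL = 167 / 5.70 = 29.30 mg/L
k = ln 2 / 8.66 = 0.08004 h⁻¹
C(t) = Css (1 − e^(−kt)) = 29.30 × (1 − e^(−2.617)) = 29.30 × 0.9270 ≈ 27.2 mg/L

27.2 mg/L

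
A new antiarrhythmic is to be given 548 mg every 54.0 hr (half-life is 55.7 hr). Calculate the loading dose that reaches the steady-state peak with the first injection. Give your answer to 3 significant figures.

k = ln 2 / 55.7 = 0.01244 hr⁻¹
Accumulation ratio R = 1 / (1 − e^(−kτ)) = 1 / (1 − e^(−0.01244×54.0)) = 1 / (1 − 0.5107) = 2.044
Loading dose = maintenance dose × R = 548 × 2.044 ≈ 1120 mg

1120 mg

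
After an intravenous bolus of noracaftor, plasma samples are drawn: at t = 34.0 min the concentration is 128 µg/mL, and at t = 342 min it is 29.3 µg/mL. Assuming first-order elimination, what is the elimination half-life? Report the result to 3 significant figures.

145 minutes

k = ln(C₁/C₂) / (t₂ − t₁) = ln(128/29.3) / (342 − 34.0)
  = 1.474 / 308.0 = 0.004787 min⁻¹
t½ = ln 2 / k = ln 2 / 0.004787 ≈ 145 minutes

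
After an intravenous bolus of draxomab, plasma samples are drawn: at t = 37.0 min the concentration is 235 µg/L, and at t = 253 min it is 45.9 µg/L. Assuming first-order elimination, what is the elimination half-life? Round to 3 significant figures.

k = ln(C₁/C₂) / (t₂ − t₁) = ln(235/45.9) / (253 − 37.0)
  = 1.633 / 216.0 = 0.007561 min⁻¹
t½ = ln 2 / k = ln 2 / 0.007561 ≈ 91.7 minutes

91.7 minutes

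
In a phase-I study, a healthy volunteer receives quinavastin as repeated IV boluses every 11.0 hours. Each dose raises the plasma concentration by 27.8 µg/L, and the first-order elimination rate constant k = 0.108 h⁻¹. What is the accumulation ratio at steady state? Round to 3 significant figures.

1.44

Fraction remaining after one interval: e^(−kτ) = e^(−0.1080 × 11.0) = 0.3048
R = 1 / (1 − 0.3048) = 1 / 0.6952 ≈ 1.44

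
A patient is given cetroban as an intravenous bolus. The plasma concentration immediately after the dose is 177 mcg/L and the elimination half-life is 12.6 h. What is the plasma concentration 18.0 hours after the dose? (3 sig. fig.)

k = ln 2 / 12.6 = 0.05501 h⁻¹
18.0 h is 1.429 half-lives, so C = 177 × (1/2)^1.429 = 177 × 0.3715 ≈ 65.8 mcg/L

65.8 mcg/L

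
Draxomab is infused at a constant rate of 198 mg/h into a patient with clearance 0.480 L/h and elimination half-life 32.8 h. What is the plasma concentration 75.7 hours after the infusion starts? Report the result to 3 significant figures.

Css = rate / CL = 198 / 0.480 = 412.5 µg/mL
k = ln 2 / 32.8 = 0.02113 h⁻¹
C(t) = Css (1 − e^(−kt)) = 412.5 × (1 − e^(−1.600)) = 412.5 × 0.7980 ≈ 329 µg/mL

329 µg/mL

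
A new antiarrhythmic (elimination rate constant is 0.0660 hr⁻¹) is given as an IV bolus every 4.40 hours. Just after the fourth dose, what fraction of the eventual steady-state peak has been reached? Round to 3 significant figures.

0.687

f_n = 1 − e^(−nkτ) = 1 − e^(−4 × 0.06600 × 4.40) = 1 − e^(−1.162) = 1 − 0.3130 ≈ 0.687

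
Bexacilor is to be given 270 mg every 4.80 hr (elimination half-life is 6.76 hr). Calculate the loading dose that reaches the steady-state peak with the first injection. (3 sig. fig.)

695 mg

k = ln 2 / 6.76 = 0.1025 hr⁻¹
Accumulation ratio R = 1 / (1 − e^(−kτ)) = 1 / (1 − e^(−0.1025×4.80)) = 1 / (1 − 0.6113) = 2.573
Loading dose = maintenance dose × R = 270 × 2.573 ≈ 695 mg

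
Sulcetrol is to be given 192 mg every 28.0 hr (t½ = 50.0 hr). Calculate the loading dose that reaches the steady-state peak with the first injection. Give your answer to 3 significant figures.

597 mg

k = ln 2 / 50.0 = 0.01386 hr⁻¹
Accumulation ratio R = 1 / (1 − e^(−kτ)) = 1 / (1 − e^(−0.01386×28.0)) = 1 / (1 − 0.6783) = 3.109
Loading dose = maintenance dose × R = 192 × 3.109 ≈ 597 mg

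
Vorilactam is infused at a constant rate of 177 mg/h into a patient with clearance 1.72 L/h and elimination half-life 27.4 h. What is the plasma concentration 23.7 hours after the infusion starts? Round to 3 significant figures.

46.4 µg/mL

Css = rate / CL = 177 / 1.72 = 102.9 µg/mL
k = ln 2 / 27.4 = 0.02530 h⁻¹
C(t) = Css (1 − e^(−kt)) = 102.9 × (1 − e^(−0.5995)) = 102.9 × 0.4509 ≈ 46.4 µg/mL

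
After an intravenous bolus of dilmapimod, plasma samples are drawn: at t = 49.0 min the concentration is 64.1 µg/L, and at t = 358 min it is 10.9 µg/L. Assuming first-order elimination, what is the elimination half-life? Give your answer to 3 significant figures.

121 minutes

k = ln(C₁/C₂) / (t₂ − t₁) = ln(64.1/10.9) / (358 − 49.0)
  = 1.772 / 309.0 = 0.005734 min⁻¹
t½ = ln 2 / k = ln 2 / 0.005734 ≈ 121 minutes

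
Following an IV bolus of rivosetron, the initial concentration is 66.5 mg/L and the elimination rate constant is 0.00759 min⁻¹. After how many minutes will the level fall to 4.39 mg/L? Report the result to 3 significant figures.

C(t) = C₀ e^(−kt)  ⇒  t = ln(C₀/C) / k
t = ln(66.5/4.39) / 0.007590 = 2.718 / 0.007590 ≈ 358 minutes

358 minutes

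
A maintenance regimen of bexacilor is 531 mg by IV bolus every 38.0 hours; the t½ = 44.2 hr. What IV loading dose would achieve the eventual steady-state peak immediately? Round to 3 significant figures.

1180 mg

k = ln 2 / 44.2 = 0.01568 hr⁻¹
Accumulation ratio R = 1 / (1 − e^(−kτ)) = 1 / (1 − e^(−0.01568×38.0)) = 1 / (1 − 0.5511) = 2.227
Loading dose = maintenance dose × R = 531 × 2.227 ≈ 1180 mg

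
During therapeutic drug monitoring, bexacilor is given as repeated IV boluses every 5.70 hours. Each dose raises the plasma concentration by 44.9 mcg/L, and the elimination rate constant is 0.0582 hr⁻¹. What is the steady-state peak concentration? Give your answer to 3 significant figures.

159 mcg/L

Fraction remaining after one interval: e^(−kτ) = e^(−0.05820 × 5.70) = 0.7177
R = 1 / (1 − 0.7177) = 3.542
Css,max = 44.9 × 3.542 ≈ 159 mcg/L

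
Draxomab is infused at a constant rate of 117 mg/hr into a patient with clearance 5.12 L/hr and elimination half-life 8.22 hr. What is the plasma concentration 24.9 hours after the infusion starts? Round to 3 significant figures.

Css = rate / CL = 117 / 5.12 = 22.85 µg/mL
k = ln 2 / 8.22 = 0.08432 hr⁻¹
C(t) = Css (1 − e^(−kt)) = 22.85 × (1 − e^(−2.100)) = 22.85 × 0.8775 ≈ 20.1 µg/mL

20.1 µg/mL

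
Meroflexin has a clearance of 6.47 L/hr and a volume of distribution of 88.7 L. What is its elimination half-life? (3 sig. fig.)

9.50 hours

k = CL / V = 6.47 / 88.7 = 0.07294 hr⁻¹
t½ = ln 2 / k = ln 2 / 0.07294 ≈ 9.50 hours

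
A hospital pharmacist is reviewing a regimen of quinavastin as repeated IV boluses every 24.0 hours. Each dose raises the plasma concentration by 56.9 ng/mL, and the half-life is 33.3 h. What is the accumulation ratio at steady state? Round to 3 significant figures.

k = ln 2 / 33.3 = 0.02082 h⁻¹
Fraction remaining after one interval: e^(−kτ) = e^(−0.02082 × 24.0) = 0.6068
R = 1 / (1 − 0.6068) = 1 / 0.3932 ≈ 2.54

2.54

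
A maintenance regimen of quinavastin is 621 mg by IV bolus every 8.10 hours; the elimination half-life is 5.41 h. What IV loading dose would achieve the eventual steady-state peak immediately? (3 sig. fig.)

962 mg

k = ln 2 / 5.41 = 0.1281 h⁻¹
Accumulation ratio R = 1 / (1 − e^(−kτ)) = 1 / (1 − e^(−0.1281×8.10)) = 1 / (1 − 0.3542) = 1.549
Loading dose = maintenance dose × R = 621 × 1.549 ≈ 962 mg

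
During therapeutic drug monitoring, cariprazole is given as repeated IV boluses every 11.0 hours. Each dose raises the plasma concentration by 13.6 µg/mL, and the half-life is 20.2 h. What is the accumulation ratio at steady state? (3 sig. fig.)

k = ln 2 / 20.2 = 0.03431 h⁻¹
Fraction remaining after one interval: e^(−kτ) = e^(−0.03431 × 11.0) = 0.6856
R = 1 / (1 − 0.6856) = 1 / 0.3144 ≈ 3.18

3.18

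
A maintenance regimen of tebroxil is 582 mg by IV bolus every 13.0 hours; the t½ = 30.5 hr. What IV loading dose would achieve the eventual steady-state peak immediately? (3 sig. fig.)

k = ln 2 / 30.5 = 0.02273 hr⁻¹
Accumulation ratio R = 1 / (1 − e^(−kτ)) = 1 / (1 − e^(−0.02273×13.0)) = 1 / (1 − 0.7442) = 3.909
Loading dose = maintenance dose × R = 582 × 3.909 ≈ 2280 mg

2280 mg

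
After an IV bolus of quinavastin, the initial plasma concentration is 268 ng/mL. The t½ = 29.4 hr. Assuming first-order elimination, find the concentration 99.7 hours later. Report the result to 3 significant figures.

25.5 ng/mL

k = ln 2 / 29.4 = 0.02358 hr⁻¹
C(t) = C₀ e^(−kt) = 268 × e^(−0.02358 × 99.7) = 268 × e^(−2.351) = 268 × 0.09531 ≈ 25.5 ng/mL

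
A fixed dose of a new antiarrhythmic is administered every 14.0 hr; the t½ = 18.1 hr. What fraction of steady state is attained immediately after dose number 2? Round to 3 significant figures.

k = ln 2 / 18.1 = 0.03830 hr⁻¹
f_n = 1 − e^(−nkτ) = 1 − e^(−2 × 0.03830 × 14.0) = 1 − e^(−1.072) = 1 − 0.3422 ≈ 0.658

0.658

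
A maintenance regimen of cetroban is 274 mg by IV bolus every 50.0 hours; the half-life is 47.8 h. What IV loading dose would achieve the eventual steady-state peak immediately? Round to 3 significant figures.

k = ln 2 / 47.8 = 0.01450 h⁻¹
Accumulation ratio R = 1 / (1 − e^(−kτ)) = 1 / (1 − e^(−0.01450×50.0)) = 1 / (1 − 0.4843) = 1.939
Loading dose = maintenance dose × R = 274 × 1.939 ≈ 531 mg

531 mg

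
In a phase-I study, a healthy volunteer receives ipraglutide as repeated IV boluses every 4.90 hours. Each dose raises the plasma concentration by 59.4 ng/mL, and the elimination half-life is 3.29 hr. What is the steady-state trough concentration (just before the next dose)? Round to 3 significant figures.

k = ln 2 / 3.29 = 0.2107 hr⁻¹
Fraction remaining after one interval: e^(−kτ) = e^(−0.2107 × 4.90) = 0.3562
R = 1 / (1 − 0.3562) = 1.553
Css,max = 59.4 × 1.553 = 92.26 ng/mL
Css,min = Css,max × e^(−kτ) = 92.26 × 0.3562 ≈ 32.9 ng/mL

32.9 ng/mL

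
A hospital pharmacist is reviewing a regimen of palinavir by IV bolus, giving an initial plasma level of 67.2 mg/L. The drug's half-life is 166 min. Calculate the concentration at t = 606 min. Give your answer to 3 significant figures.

k = ln 2 / 166 = 0.004176 min⁻¹
606 min is 3.651 half-lives, so C = 67.2 × (1/2)^3.651 = 67.2 × 0.07963 ≈ 5.35 mg/L

5.35 mg/L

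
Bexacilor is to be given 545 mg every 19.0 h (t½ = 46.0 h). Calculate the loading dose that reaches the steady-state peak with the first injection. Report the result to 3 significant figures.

k = ln 2 / 46.0 = 0.01507 h⁻¹
Accumulation ratio R = 1 / (1 − e^(−kτ)) = 1 / (1 − e^(−0.01507×19.0)) = 1 / (1 − 0.7510) = 4.017
Loading dose = maintenance dose × R = 545 × 4.017 ≈ 2190 mg

2190 mg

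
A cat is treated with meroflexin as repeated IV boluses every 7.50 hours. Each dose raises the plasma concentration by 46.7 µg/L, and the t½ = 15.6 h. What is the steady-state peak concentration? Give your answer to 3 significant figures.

k = ln 2 / 15.6 = 0.04443 h⁻¹
Fraction remaining after one interval: e^(−kτ) = e^(−0.04443 × 7.50) = 0.7166
R = 1 / (1 − 0.7166) = 3.529
Css,max = 46.7 × 3.529 ≈ 165 µg/L

165 µg/L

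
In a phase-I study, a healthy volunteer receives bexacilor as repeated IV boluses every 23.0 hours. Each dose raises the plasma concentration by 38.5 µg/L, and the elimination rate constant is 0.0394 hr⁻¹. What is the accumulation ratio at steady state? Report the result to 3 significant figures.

1.68

Fraction remaining after one interval: e^(−kτ) = e^(−0.03940 × 23.0) = 0.4041
R = 1 / (1 − 0.4041) = 1 / 0.5959 ≈ 1.68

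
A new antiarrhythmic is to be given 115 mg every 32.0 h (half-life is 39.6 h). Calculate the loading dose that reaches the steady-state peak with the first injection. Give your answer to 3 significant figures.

268 mg

k = ln 2 / 39.6 = 0.01750 h⁻¹
Accumulation ratio R = 1 / (1 − e^(−kτ)) = 1 / (1 − e^(−0.01750×32.0)) = 1 / (1 − 0.5711) = 2.332
Loading dose = maintenance dose × R = 115 × 2.332 ≈ 268 mg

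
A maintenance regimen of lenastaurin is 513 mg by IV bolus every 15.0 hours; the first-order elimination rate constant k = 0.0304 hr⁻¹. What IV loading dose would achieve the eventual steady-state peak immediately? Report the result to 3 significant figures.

Accumulation ratio R = 1 / (1 − e^(−kτ)) = 1 / (1 − e^(−0.03040×15.0)) = 1 / (1 − 0.6338) = 2.731
Loading dose = maintenance dose × R = 513 × 2.731 ≈ 1400 mg

1400 mg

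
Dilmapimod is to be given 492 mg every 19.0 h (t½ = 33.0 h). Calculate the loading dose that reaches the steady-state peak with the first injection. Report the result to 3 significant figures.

1500 mg

k = ln 2 / 33.0 = 0.02100 h⁻¹
Accumulation ratio R = 1 / (1 − e^(−kτ)) = 1 / (1 − e^(−0.02100×19.0)) = 1 / (1 − 0.6709) = 3.039
Loading dose = maintenance dose × R = 492 × 3.039 ≈ 1500 mg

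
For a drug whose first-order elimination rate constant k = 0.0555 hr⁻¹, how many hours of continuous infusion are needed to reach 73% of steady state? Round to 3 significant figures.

f = 1 − e^(−kt)  ⇒  t = −ln(1 − f) / k
t = −ln(1 − 0.73) / 0.05550 = 1.309 / 0.05550 ≈ 23.6 hours

23.6 hours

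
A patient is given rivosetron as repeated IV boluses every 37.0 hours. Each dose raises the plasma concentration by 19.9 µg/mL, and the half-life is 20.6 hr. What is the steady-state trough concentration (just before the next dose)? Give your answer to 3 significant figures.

8.05 µg/mL

k = ln 2 / 20.6 = 0.03365 hr⁻¹
Fraction remaining after one interval: e^(−kτ) = e^(−0.03365 × 37.0) = 0.2879
R = 1 / (1 − 0.2879) = 1.404
Css,max = 19.9 × 1.404 = 27.95 µg/mL
Css,min = Css,max × e^(−kτ) = 27.95 × 0.2879 ≈ 8.05 µg/mL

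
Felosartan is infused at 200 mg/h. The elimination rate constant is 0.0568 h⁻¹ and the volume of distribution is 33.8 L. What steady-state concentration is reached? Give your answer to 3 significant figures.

104 µg/mL

CL = k · V = 0.0568 × 33.8 = 1.920 L/h
Css = rate / CL = 200 / 1.920 ≈ 104 µg/mL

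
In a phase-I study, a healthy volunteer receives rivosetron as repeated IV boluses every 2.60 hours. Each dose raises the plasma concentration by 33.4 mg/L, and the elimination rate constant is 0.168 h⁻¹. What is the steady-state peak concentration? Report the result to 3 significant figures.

94.4 mg/L

Fraction remaining after one interval: e^(−kτ) = e^(−0.1680 × 2.60) = 0.6461
R = 1 / (1 − 0.6461) = 2.826
Css,max = 33.4 × 2.826 ≈ 94.4 mg/L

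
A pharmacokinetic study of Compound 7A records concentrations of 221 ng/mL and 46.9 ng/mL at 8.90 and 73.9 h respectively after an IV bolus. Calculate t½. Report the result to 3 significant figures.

29.1 hours

k = ln(C₁/C₂) / (t₂ − t₁) = ln(221/46.9) / (73.9 − 8.90)
  = 1.550 / 65.00 = 0.02385 h⁻¹
t½ = ln 2 / k = ln 2 / 0.02385 ≈ 29.1 hours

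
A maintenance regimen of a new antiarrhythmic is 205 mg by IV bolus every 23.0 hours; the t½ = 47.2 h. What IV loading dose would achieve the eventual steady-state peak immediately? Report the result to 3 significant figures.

k = ln 2 / 47.2 = 0.01469 h⁻¹
Accumulation ratio R = 1 / (1 − e^(−kτ)) = 1 / (1 − e^(−0.01469×23.0)) = 1 / (1 − 0.7134) = 3.489
Loading dose = maintenance dose × R = 205 × 3.489 ≈ 715 mg

715 mg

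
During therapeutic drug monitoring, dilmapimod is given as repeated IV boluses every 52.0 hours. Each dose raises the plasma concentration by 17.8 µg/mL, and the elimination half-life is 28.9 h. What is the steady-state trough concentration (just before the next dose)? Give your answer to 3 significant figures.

7.18 µg/mL

k = ln 2 / 28.9 = 0.02398 h⁻¹
Fraction remaining after one interval: e^(−kτ) = e^(−0.02398 × 52.0) = 0.2873
R = 1 / (1 − 0.2873) = 1.403
Css,max = 17.8 × 1.403 = 24.98 µg/mL
Css,min = Css,max × e^(−kτ) = 24.98 × 0.2873 ≈ 7.18 µg/mL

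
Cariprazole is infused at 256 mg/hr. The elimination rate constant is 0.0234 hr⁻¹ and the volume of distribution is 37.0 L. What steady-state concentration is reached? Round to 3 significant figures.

296 mg/L

CL = k · V = 0.0234 × 37.0 = 0.8658 L/hr
Css = rate / CL = 256 / 0.8658 ≈ 296 mg/L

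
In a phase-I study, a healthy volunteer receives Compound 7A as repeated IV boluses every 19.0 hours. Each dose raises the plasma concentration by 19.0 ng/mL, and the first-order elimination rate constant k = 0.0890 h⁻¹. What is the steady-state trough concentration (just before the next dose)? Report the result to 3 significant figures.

4.29 ng/mL

Fraction remaining after one interval: e^(−kτ) = e^(−0.08900 × 19.0) = 0.1843
R = 1 / (1 − 0.1843) = 1.226
Css,max = 19.0 × 1.226 = 23.29 ng/mL
Css,min = Css,max × e^(−kτ) = 23.29 × 0.1843 ≈ 4.29 ng/mL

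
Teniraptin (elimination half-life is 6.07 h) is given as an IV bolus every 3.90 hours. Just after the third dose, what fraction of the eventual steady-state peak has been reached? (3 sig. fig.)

0.737

k = ln 2 / 6.07 = 0.1142 h⁻¹
f_n = 1 − e^(−nkτ) = 1 − e^(−3 × 0.1142 × 3.90) = 1 − e^(−1.336) = 1 − 0.2629 ≈ 0.737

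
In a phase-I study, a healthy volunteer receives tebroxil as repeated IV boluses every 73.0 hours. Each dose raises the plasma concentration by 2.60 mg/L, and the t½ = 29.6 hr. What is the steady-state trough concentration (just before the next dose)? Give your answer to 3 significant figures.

0.574 mg/L

k = ln 2 / 29.6 = 0.02342 hr⁻¹
Fraction remaining after one interval: e^(−kτ) = e^(−0.02342 × 73.0) = 0.1810
R = 1 / (1 − 0.1810) = 1.221
Css,max = 2.60 × 1.221 = 3.174 mg/L
Css,min = Css,max × e^(−kτ) = 3.174 × 0.1810 ≈ 0.574 mg/L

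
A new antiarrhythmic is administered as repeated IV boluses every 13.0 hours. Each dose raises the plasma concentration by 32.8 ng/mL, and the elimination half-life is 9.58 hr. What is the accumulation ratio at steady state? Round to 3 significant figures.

1.64

k = ln 2 / 9.58 = 0.07235 hr⁻¹
Fraction remaining after one interval: e^(−kτ) = e^(−0.07235 × 13.0) = 0.3904
R = 1 / (1 − 0.3904) = 1 / 0.6096 ≈ 1.64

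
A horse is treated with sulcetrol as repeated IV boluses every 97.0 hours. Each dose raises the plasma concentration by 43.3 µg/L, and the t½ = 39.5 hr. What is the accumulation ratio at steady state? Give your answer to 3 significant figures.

1.22

k = ln 2 / 39.5 = 0.01755 hr⁻¹
Fraction remaining after one interval: e^(−kτ) = e^(−0.01755 × 97.0) = 0.1823
R = 1 / (1 − 0.1823) = 1 / 0.8177 ≈ 1.22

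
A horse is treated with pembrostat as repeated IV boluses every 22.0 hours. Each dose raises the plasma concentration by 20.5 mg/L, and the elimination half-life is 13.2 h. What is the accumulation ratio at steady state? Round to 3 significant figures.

1.46

k = ln 2 / 13.2 = 0.05251 h⁻¹
Fraction remaining after one interval: e^(−kτ) = e^(−0.05251 × 22.0) = 0.3150
R = 1 / (1 − 0.3150) = 1 / 0.6850 ≈ 1.46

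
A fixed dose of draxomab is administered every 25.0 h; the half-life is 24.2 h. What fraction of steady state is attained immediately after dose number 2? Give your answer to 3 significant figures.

k = ln 2 / 24.2 = 0.02864 h⁻¹
f_n = 1 − e^(−nkτ) = 1 − e^(−2 × 0.02864 × 25.0) = 1 − e^(−1.432) = 1 − 0.2388 ≈ 0.761

0.761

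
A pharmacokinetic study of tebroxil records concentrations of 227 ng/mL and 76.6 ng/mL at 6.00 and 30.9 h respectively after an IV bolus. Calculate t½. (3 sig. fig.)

k = ln(C₁/C₂) / (t₂ − t₁) = ln(227/76.6) / (30.9 − 6.00)
  = 1.086 / 24.90 = 0.04363 h⁻¹
t½ = ln 2 / k = ln 2 / 0.04363 ≈ 15.9 hours

15.9 hours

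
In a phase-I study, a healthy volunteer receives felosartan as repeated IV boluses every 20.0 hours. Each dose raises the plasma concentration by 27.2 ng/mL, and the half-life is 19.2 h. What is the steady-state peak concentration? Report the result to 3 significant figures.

k = ln 2 / 19.2 = 0.03610 h⁻¹
Fraction remaining after one interval: e^(−kτ) = e^(−0.03610 × 20.0) = 0.4858
R = 1 / (1 − 0.4858) = 1.945
Css,max = 27.2 × 1.945 ≈ 52.9 ng/mL

52.9 ng/mL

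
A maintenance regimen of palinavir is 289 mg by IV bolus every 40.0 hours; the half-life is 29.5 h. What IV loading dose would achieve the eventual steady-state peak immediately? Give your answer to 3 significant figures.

474 mg

k = ln 2 / 29.5 = 0.02350 h⁻¹
Accumulation ratio R = 1 / (1 − e^(−kτ)) = 1 / (1 − e^(−0.02350×40.0)) = 1 / (1 − 0.3907) = 1.641
Loading dose = maintenance dose × R = 289 × 1.641 ≈ 474 mg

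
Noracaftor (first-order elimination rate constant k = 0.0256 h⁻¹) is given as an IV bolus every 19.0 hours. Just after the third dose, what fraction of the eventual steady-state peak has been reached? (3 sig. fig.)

0.768

f_n = 1 − e^(−nkτ) = 1 − e^(−3 × 0.02560 × 19.0) = 1 − e^(−1.459) = 1 − 0.2324 ≈ 0.768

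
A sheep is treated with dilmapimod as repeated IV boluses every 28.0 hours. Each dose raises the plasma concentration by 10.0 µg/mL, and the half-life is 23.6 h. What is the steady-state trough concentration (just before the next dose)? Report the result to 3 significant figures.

k = ln 2 / 23.6 = 0.02937 h⁻¹
Fraction remaining after one interval: e^(−kτ) = e^(−0.02937 × 28.0) = 0.4394
R = 1 / (1 − 0.4394) = 1.784
Css,max = 10.0 × 1.784 = 17.84 µg/mL
Css,min = Css,max × e^(−kτ) = 17.84 × 0.4394 ≈ 7.84 µg/mL

7.84 µg/mL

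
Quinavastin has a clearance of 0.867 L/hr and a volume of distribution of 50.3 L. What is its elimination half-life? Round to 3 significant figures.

40.2 hours

k = CL / V = 0.867 / 50.3 = 0.01724 hr⁻¹
t½ = ln 2 / k = ln 2 / 0.01724 ≈ 40.2 hours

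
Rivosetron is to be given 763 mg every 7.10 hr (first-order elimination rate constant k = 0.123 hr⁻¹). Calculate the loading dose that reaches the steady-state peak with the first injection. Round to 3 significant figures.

Accumulation ratio R = 1 / (1 − e^(−kτ)) = 1 / (1 − e^(−0.1230×7.10)) = 1 / (1 − 0.4176) = 1.717
Loading dose = maintenance dose × R = 763 × 1.717 ≈ 1310 mg

1310 mg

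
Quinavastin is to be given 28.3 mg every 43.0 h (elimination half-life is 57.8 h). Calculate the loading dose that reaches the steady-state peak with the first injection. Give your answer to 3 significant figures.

k = ln 2 / 57.8 = 0.01199 h⁻¹
Accumulation ratio R = 1 / (1 − e^(−kτ)) = 1 / (1 − e^(−0.01199×43.0)) = 1 / (1 − 0.5971) = 2.482
Loading dose = maintenance dose × R = 28.3 × 2.482 ≈ 70.2 mg

70.2 mg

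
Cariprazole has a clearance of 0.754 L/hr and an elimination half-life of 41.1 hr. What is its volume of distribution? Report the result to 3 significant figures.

k = ln 2 / t½ = ln 2 / 41.1 = 0.01686 hr⁻¹
V = CL / k = 0.754 / 0.01686 ≈ 44.7 L

44.7 L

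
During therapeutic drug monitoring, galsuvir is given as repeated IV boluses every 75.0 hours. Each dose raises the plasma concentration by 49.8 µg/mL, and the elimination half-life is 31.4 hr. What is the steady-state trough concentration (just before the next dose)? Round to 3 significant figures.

k = ln 2 / 31.4 = 0.02207 hr⁻¹
Fraction remaining after one interval: e^(−kτ) = e^(−0.02207 × 75.0) = 0.1910
R = 1 / (1 − 0.1910) = 1.236
Css,max = 49.8 × 1.236 = 61.56 µg/mL
Css,min = Css,max × e^(−kτ) = 61.56 × 0.1910 ≈ 11.8 µg/mL

11.8 µg/mL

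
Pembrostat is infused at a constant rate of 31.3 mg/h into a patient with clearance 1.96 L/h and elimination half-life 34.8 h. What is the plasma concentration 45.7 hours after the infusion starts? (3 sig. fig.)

Css = rate / CL = 31.3 / 1.96 = 15.97 µg/mL
k = ln 2 / 34.8 = 0.01992 h⁻¹
C(t) = Css (1 − e^(−kt)) = 15.97 × (1 − e^(−0.9103)) = 15.97 × 0.5976 ≈ 9.54 µg/mL

9.54 µg/mL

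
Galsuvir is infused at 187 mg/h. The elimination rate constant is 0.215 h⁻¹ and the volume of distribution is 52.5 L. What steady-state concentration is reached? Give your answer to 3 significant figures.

16.6 mg/L

CL = k · V = 0.215 × 52.5 = 11.29 L/h
Css = rate / CL = 187 / 11.29 ≈ 16.6 mg/L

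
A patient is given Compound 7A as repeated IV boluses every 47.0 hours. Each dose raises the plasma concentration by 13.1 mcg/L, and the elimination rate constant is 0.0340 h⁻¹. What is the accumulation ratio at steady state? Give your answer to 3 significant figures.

1.25

Fraction remaining after one interval: e^(−kτ) = e^(−0.03400 × 47.0) = 0.2023
R = 1 / (1 − 0.2023) = 1 / 0.7977 ≈ 1.25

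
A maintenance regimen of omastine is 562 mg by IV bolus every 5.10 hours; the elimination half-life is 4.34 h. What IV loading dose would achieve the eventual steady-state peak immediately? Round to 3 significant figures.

k = ln 2 / 4.34 = 0.1597 h⁻¹
Accumulation ratio R = 1 / (1 − e^(−kτ)) = 1 / (1 − e^(−0.1597×5.10)) = 1 / (1 − 0.4428) = 1.795
Loading dose = maintenance dose × R = 562 × 1.795 ≈ 1010 mg

1010 mg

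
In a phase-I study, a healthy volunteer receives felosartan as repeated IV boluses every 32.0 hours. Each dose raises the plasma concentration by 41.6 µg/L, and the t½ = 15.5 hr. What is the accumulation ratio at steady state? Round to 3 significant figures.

k = ln 2 / 15.5 = 0.04472 hr⁻¹
Fraction remaining after one interval: e^(−kτ) = e^(−0.04472 × 32.0) = 0.2391
R = 1 / (1 − 0.2391) = 1 / 0.7609 ≈ 1.31

1.31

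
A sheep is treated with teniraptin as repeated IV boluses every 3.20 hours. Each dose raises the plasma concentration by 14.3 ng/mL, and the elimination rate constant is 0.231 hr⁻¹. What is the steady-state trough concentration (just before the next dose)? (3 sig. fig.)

Fraction remaining after one interval: e^(−kτ) = e^(−0.2310 × 3.20) = 0.4775
R = 1 / (1 − 0.4775) = 1.914
Css,max = 14.3 × 1.914 = 27.37 ng/mL
Css,min = Css,max × e^(−kτ) = 27.37 × 0.4775 ≈ 13.1 ng/mL

13.1 ng/mL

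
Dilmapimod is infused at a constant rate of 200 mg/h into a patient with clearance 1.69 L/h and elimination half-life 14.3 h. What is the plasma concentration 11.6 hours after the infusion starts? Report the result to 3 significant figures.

Css = rate / CL = 200 / 1.69 = 118.3 µg/mL
k = ln 2 / 14.3 = 0.04847 h⁻¹
C(t) = Css (1 − e^(−kt)) = 118.3 × (1 − e^(−0.5623)) = 118.3 × 0.4301 ≈ 50.9 µg/mL

50.9 µg/mL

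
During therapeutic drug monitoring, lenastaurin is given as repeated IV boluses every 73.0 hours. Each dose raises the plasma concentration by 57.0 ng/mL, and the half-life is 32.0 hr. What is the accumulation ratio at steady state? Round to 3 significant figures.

1.26

k = ln 2 / 32.0 = 0.02166 hr⁻¹
Fraction remaining after one interval: e^(−kτ) = e^(−0.02166 × 73.0) = 0.2057
R = 1 / (1 − 0.2057) = 1 / 0.7943 ≈ 1.26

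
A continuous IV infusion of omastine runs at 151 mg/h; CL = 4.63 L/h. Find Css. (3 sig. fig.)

Css = infusion rate / CL = 151 / 4.63 ≈ 32.6 µg/mL

32.6 µg/mL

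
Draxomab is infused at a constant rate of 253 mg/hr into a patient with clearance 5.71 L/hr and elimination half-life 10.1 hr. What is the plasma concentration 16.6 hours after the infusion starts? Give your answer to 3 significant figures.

Css = rate / CL = 253 / 5.71 = 44.31 µg/mL
k = ln 2 / 10.1 = 0.06863 hr⁻¹
C(t) = Css (1 − e^(−kt)) = 44.31 × (1 − e^(−1.139)) = 44.31 × 0.6799 ≈ 30.1 µg/mL

30.1 µg/mL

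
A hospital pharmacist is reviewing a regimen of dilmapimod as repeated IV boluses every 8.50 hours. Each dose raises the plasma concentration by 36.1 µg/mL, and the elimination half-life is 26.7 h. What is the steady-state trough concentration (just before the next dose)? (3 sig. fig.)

k = ln 2 / 26.7 = 0.02596 h⁻¹
Fraction remaining after one interval: e^(−kτ) = e^(−0.02596 × 8.50) = 0.8020
R = 1 / (1 − 0.8020) = 5.050
Css,max = 36.1 × 5.050 = 182.3 µg/mL
Css,min = Css,max × e^(−kτ) = 182.3 × 0.8020 ≈ 146 µg/mL

146 µg/mL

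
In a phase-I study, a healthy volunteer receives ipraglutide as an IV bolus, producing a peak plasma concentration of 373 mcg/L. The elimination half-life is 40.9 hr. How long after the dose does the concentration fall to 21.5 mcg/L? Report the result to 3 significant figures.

k = ln 2 / 40.9 = 0.01695 hr⁻¹
C(t) = C₀ e^(−kt)  ⇒  t = ln(C₀/C) / k
t = ln(373/21.5) / 0.01695 = 2.854 / 0.01695 ≈ 168 hours

168 hours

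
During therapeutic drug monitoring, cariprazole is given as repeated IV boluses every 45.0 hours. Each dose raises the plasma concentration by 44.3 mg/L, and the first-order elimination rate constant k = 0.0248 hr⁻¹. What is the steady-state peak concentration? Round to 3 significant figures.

Fraction remaining after one interval: e^(−kτ) = e^(−0.02480 × 45.0) = 0.3276
R = 1 / (1 − 0.3276) = 1.487
Css,max = 44.3 × 1.487 ≈ 65.9 mg/L

65.9 mg/L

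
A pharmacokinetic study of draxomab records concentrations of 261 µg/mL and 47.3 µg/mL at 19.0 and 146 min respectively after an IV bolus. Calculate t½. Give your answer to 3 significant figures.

k = ln(C₁/C₂) / (t₂ − t₁) = ln(261/47.3) / (146 − 19.0)
  = 1.708 / 127.0 = 0.01345 min⁻¹
t½ = ln 2 / k = ln 2 / 0.01345 ≈ 51.5 minutes

51.5 minutes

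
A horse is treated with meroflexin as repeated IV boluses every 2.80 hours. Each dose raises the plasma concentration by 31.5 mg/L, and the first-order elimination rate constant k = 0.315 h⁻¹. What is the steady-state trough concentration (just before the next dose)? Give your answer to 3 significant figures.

Fraction remaining after one interval: e^(−kτ) = e^(−0.3150 × 2.80) = 0.4140
R = 1 / (1 − 0.4140) = 1.706
Css,max = 31.5 × 1.706 = 53.75 mg/L
Css,min = Css,max × e^(−kτ) = 53.75 × 0.4140 ≈ 22.3 mg/L

22.3 mg/L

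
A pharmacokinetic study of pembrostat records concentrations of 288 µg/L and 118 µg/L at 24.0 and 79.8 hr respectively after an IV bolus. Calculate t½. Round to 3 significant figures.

k = ln(C₁/C₂) / (t₂ − t₁) = ln(288/118) / (79.8 − 24.0)
  = 0.8923 / 55.80 = 0.01599 hr⁻¹
t½ = ln 2 / k = ln 2 / 0.01599 ≈ 43.3 hours

43.3 hours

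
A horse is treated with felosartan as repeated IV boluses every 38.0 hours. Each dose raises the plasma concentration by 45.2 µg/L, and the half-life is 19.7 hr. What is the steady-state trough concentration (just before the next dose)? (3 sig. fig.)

k = ln 2 / 19.7 = 0.03519 hr⁻¹
Fraction remaining after one interval: e^(−kτ) = e^(−0.03519 × 38.0) = 0.2626
R = 1 / (1 − 0.2626) = 1.356
Css,max = 45.2 × 1.356 = 61.30 µg/L
Css,min = Css,max × e^(−kτ) = 61.30 × 0.2626 ≈ 16.1 µg/L

16.1 µg/L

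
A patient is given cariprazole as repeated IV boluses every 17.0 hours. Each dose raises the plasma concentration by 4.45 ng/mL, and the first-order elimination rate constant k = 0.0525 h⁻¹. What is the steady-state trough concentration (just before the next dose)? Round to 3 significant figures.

Fraction remaining after one interval: e^(−kτ) = e^(−0.05250 × 17.0) = 0.4096
R = 1 / (1 − 0.4096) = 1.694
Css,max = 4.45 × 1.694 = 7.538 ng/mL
Css,min = Css,max × e^(−kτ) = 7.538 × 0.4096 ≈ 3.09 ng/mL

3.09 ng/mL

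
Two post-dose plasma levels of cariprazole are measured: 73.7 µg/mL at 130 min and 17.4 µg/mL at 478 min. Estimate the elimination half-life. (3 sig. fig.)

167 minutes

k = ln(C₁/C₂) / (t₂ − t₁) = ln(73.7/17.4) / (478 − 130)
  = 1.444 / 348.0 = 0.004148 min⁻¹
t½ = ln 2 / k = ln 2 / 0.004148 ≈ 167 minutes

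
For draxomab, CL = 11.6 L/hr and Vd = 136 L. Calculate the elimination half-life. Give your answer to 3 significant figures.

8.13 hours

k = CL / V = 11.6 / 136 = 0.08529 hr⁻¹
t½ = ln 2 / k = ln 2 / 0.08529 ≈ 8.13 hours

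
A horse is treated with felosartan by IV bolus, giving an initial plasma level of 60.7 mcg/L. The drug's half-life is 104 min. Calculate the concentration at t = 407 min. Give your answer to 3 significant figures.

4.03 mcg/L

k = ln 2 / 104 = 0.006665 min⁻¹
407 min is 3.913 half-lives, so C = 60.7 × (1/2)^3.913 = 60.7 × 0.06636 ≈ 4.03 mcg/L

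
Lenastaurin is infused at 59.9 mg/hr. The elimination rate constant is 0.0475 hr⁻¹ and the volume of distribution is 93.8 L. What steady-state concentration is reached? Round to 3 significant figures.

CL = k · V = 0.0475 × 93.8 = 4.455 L/hr
Css = rate / CL = 59.9 / 4.455 ≈ 13.4 mg/L

13.4 mg/L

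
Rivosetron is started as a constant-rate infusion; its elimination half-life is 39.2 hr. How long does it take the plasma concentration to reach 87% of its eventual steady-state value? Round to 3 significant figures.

115 hours

k = ln 2 / 39.2 = 0.01768 hr⁻¹
f = 1 − e^(−kt)  ⇒  t = −ln(1 − f) / k
t = −ln(1 − 0.87) / 0.01768 = 2.040 / 0.01768 ≈ 115 hours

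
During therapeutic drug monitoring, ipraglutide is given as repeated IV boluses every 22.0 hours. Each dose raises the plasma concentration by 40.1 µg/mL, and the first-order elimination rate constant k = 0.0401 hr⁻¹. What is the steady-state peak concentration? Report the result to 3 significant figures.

68.4 µg/mL

Fraction remaining after one interval: e^(−kτ) = e^(−0.04010 × 22.0) = 0.4139
R = 1 / (1 − 0.4139) = 1.706
Css,max = 40.1 × 1.706 ≈ 68.4 µg/mL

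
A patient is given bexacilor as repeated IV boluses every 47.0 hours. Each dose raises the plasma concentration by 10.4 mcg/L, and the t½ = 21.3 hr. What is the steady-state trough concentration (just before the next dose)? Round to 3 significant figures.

k = ln 2 / 21.3 = 0.03254 hr⁻¹
Fraction remaining after one interval: e^(−kτ) = e^(−0.03254 × 47.0) = 0.2166
R = 1 / (1 − 0.2166) = 1.277
Css,max = 10.4 × 1.277 = 13.28 mcg/L
Css,min = Css,max × e^(−kτ) = 13.28 × 0.2166 ≈ 2.88 mcg/L

2.88 mcg/L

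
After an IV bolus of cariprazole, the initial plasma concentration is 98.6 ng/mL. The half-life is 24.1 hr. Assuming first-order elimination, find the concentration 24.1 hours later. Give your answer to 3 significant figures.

49.3 ng/mL

k = ln 2 / 24.1 = 0.02876 hr⁻¹
24.1 hr is 1.000 half-lives, so C = 98.6 × (1/2)^1.000 = 98.6 × 0.5000 ≈ 49.3 ng/mL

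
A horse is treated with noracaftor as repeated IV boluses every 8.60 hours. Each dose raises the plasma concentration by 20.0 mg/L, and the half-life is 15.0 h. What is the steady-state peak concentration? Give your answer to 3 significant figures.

61.0 mg/L

k = ln 2 / 15.0 = 0.04621 h⁻¹
Fraction remaining after one interval: e^(−kτ) = e^(−0.04621 × 8.60) = 0.6721
R = 1 / (1 − 0.6721) = 3.049
Css,max = 20.0 × 3.049 ≈ 61.0 mg/L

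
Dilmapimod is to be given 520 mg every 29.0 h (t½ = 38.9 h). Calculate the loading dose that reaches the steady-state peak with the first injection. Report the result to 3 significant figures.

k = ln 2 / 38.9 = 0.01782 h⁻¹
Accumulation ratio R = 1 / (1 − e^(−kτ)) = 1 / (1 − e^(−0.01782×29.0)) = 1 / (1 − 0.5965) = 2.478
Loading dose = maintenance dose × R = 520 × 2.478 ≈ 1290 mg

1290 mg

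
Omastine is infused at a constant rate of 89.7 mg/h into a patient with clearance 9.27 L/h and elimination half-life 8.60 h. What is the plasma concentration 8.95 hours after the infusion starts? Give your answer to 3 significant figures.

4.97 mg/L

Css = rate / CL = 89.7 / 9.27 = 9.676 mg/L
k = ln 2 / 8.60 = 0.08060 h⁻¹
C(t) = Css (1 − e^(−kt)) = 9.676 × (1 − e^(−0.7214)) = 9.676 × 0.5139 ≈ 4.97 mg/L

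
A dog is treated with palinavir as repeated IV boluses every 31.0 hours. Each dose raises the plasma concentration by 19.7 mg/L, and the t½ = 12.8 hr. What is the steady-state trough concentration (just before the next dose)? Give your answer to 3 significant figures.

k = ln 2 / 12.8 = 0.05415 hr⁻¹
Fraction remaining after one interval: e^(−kτ) = e^(−0.05415 × 31.0) = 0.1866
R = 1 / (1 − 0.1866) = 1.229
Css,max = 19.7 × 1.229 = 24.22 mg/L
Css,min = Css,max × e^(−kτ) = 24.22 × 0.1866 ≈ 4.52 mg/L

4.52 mg/L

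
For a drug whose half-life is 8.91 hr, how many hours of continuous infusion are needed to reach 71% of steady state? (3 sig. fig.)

15.9 hours

k = ln 2 / 8.91 = 0.07779 hr⁻¹
f = 1 − e^(−kt)  ⇒  t = −ln(1 − f) / k
t = −ln(1 − 0.71) / 0.07779 = 1.238 / 0.07779 ≈ 15.9 hours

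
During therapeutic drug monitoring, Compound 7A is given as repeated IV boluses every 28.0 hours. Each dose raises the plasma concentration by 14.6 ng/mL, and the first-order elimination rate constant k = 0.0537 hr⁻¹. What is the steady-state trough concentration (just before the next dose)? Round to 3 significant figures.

4.17 ng/mL

Fraction remaining after one interval: e^(−kτ) = e^(−0.05370 × 28.0) = 0.2223
R = 1 / (1 − 0.2223) = 1.286
Css,max = 14.6 × 1.286 = 18.77 ng/mL
Css,min = Css,max × e^(−kτ) = 18.77 × 0.2223 ≈ 4.17 ng/mL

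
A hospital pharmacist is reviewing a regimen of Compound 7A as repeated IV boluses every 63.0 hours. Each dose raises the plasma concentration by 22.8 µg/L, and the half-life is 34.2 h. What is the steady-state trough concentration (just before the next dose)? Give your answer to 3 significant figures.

8.82 µg/L

k = ln 2 / 34.2 = 0.02027 h⁻¹
Fraction remaining after one interval: e^(−kτ) = e^(−0.02027 × 63.0) = 0.2789
R = 1 / (1 − 0.2789) = 1.387
Css,max = 22.8 × 1.387 = 31.62 µg/L
Css,min = Css,max × e^(−kτ) = 31.62 × 0.2789 ≈ 8.82 µg/L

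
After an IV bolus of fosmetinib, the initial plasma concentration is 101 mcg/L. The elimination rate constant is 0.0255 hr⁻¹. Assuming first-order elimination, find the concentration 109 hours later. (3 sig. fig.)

C(t) = C₀ e^(−kt) = 101 × e^(−0.02550 × 109) = 101 × e^(−2.779) = 101 × 0.06207 ≈ 6.27 mcg/L

6.27 mcg/L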